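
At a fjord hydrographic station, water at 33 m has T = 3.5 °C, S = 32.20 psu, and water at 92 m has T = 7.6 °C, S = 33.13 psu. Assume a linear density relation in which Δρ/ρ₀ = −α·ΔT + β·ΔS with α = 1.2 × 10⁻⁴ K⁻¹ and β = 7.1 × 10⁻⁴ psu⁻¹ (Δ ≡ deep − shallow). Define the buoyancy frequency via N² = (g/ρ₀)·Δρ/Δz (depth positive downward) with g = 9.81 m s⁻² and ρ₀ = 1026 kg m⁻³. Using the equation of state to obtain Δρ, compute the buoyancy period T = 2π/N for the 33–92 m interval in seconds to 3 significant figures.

ΔT = +4.1 K, ΔS = +0.93 psu (deep − shallow).
Δρ/ρ₀ = −αΔT + βΔS = -4.92 × 10⁻⁴ + 6.603 × 10⁻⁴ = 1.683 × 10⁻⁴, so Δρ ≈ 0.1727 kg m⁻³.
N² = (g/ρ₀)·Δρ/Δz = g·(Δρ/ρ₀)/Δz = 9.81 × 1.683 × 10⁻⁴ / 59 = 2.7983 × 10⁻⁵ s⁻².
N = √(2.7983 × 10⁻⁵) = 5.2899 × 10⁻³ rad s⁻¹ → T = 2π/N = 1.1878 × 10³ s ≈ 1.19 × 10³ s.

1.19 × 10³ s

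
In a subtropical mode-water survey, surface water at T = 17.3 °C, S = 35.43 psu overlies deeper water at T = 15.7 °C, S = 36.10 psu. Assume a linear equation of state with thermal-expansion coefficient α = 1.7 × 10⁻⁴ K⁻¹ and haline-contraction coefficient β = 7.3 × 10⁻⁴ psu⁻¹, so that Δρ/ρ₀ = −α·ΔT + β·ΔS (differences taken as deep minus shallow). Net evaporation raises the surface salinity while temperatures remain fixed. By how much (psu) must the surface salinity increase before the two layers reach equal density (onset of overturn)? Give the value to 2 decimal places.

1.04 psu

Neutral buoyancy requires −α(T_deep − T_surf) + β(S_deep − S_surf′) = 0.
S_surf′ = S_deep − (α/β)·ΔT = 36.10 − (1.7 × 10⁻⁴/7.3 × 10⁻⁴)·(-1.6) = 36.4726 psu.
Increase required: 36.4726 − 35.43 = 1.0426 psu.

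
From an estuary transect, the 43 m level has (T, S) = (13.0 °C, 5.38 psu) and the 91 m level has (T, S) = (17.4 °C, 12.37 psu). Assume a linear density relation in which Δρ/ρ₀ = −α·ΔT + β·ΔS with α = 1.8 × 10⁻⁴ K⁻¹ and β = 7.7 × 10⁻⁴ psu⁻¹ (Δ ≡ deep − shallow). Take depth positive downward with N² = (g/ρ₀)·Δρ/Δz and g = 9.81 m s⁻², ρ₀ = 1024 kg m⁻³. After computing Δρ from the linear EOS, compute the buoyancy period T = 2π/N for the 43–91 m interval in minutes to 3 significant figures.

3.42 min

ΔT = +4.4 K, ΔS = +6.99 psu (deep − shallow).
Δρ/ρ₀ = −αΔT + βΔS = -7.92 × 10⁻⁴ + 5.3823 × 10⁻³ = 4.5903 × 10⁻³, so Δρ ≈ 4.700 kg m⁻³.
N² = (g/ρ₀)·Δρ/Δz = g·(Δρ/ρ₀)/Δz = 9.81 × 4.5903 × 10⁻³ / 48 = 9.3814 × 10⁻⁴ s⁻².
N = √(9.3814 × 10⁻⁴) = 0.030629 rad s⁻¹ → T = 2π/N = 205.14 s = 3.4190 min ≈ 3.42 min.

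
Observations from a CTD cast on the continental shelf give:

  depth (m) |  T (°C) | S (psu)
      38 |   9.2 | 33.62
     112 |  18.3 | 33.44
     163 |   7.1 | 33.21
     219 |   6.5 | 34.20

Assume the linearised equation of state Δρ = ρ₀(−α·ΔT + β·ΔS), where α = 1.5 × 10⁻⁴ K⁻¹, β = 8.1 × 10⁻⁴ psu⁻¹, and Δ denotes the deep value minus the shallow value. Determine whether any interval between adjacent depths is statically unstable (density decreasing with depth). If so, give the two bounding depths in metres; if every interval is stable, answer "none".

38–112 m

Evaluate Δρ/ρ₀ = −αΔT + βΔS across each adjacent pair:
  38–112 m: −αΔT+βΔS = −(1.5 × 10⁻⁴)(+9.1)+(8.1 × 10⁻⁴)(-0.18) = -1.5 × 10⁻³ → UNSTABLE
  112–163 m: −αΔT+βΔS = −(1.5 × 10⁻⁴)(-11.2)+(8.1 × 10⁻⁴)(-0.23) = 1.5 × 10⁻³ → stable
  163–219 m: −αΔT+βΔS = −(1.5 × 10⁻⁴)(-0.6)+(8.1 × 10⁻⁴)(+0.99) = 8.9 × 10⁻⁴ → stable
The 38–112 m interval has Δρ < 0: lighter water underlies denser water.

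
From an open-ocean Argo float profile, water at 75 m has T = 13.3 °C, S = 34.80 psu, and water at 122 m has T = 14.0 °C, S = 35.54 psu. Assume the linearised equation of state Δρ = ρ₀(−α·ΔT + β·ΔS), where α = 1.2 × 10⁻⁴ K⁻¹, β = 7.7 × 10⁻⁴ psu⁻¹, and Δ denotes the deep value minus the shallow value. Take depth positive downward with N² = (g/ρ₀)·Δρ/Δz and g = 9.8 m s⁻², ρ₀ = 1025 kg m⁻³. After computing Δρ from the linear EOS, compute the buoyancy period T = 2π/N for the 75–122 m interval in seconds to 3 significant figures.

624 s

ΔT = +0.7 K, ΔS = +0.74 psu (deep − shallow).
Δρ/ρ₀ = −αΔT + βΔS = -8.40 × 10⁻⁵ + 5.698 × 10⁻⁴ = 4.858 × 10⁻⁴, so Δρ ≈ 0.4979 kg m⁻³.
N² = (g/ρ₀)·Δρ/Δz = g·(Δρ/ρ₀)/Δz = 9.8 × 4.858 × 10⁻⁴ / 47 = 1.0129 × 10⁻⁴ s⁻².
N = √(1.0129 × 10⁻⁴) = 0.010064 rad s⁻¹ → T = 2π/N = 624.32 s ≈ 624 s.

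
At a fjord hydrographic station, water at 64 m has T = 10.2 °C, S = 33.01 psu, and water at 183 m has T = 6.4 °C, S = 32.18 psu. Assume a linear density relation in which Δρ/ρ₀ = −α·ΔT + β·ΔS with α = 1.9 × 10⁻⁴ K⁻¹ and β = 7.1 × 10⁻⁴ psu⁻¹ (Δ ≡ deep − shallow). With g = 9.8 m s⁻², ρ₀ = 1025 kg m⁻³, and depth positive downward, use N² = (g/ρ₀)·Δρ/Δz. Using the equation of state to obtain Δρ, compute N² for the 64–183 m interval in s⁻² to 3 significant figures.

1.09 × 10⁻⁵ s⁻²

ΔT = -3.8 K, ΔS = -0.83 psu (deep − shallow).
Δρ/ρ₀ = −αΔT + βΔS = 7.22 × 10⁻⁴ − 5.893 × 10⁻⁴ = 1.327 × 10⁻⁴, so Δρ ≈ 0.1360 kg m⁻³.
N² = (g/ρ₀)·Δρ/Δz = g·(Δρ/ρ₀)/Δz = 9.8 × 1.327 × 10⁻⁴ / 119 = 1.0928 × 10⁻⁵ s⁻² ≈ 1.09 × 10⁻⁵ s⁻².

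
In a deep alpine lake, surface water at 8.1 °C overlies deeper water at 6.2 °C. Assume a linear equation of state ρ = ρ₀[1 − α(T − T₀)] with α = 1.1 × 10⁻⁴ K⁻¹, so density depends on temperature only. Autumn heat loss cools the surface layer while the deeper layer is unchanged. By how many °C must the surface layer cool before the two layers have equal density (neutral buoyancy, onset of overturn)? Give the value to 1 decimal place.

1.9 °C

With temperature the only control, equal density requires T_surf′ = T_deep.
T_surf′ = 6.2 °C.
Cooling required: 8.1 − 6.2 = 1.9 °C.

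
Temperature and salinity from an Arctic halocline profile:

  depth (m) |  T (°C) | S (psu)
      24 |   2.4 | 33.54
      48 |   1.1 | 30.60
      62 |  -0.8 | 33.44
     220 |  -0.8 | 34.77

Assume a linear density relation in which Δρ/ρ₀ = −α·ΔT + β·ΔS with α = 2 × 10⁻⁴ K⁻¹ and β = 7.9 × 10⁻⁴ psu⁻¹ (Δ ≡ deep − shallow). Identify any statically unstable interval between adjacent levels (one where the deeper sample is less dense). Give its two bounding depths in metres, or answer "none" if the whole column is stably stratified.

24–48 m

Evaluate Δρ/ρ₀ = −αΔT + βΔS across each adjacent pair:
  24–48 m: −αΔT+βΔS = −(2 × 10⁻⁴)(-1.3)+(7.9 × 10⁻⁴)(-2.94) = -2.1 × 10⁻³ → UNSTABLE
  48–62 m: −αΔT+βΔS = −(2 × 10⁻⁴)(-1.9)+(7.9 × 10⁻⁴)(+2.84) = 2.6 × 10⁻³ → stable
  62–220 m: −αΔT+βΔS = −(2 × 10⁻⁴)(+0.0)+(7.9 × 10⁻⁴)(+1.33) = 1.1 × 10⁻³ → stable
The 24–48 m interval has Δρ < 0: lighter water underlies denser water.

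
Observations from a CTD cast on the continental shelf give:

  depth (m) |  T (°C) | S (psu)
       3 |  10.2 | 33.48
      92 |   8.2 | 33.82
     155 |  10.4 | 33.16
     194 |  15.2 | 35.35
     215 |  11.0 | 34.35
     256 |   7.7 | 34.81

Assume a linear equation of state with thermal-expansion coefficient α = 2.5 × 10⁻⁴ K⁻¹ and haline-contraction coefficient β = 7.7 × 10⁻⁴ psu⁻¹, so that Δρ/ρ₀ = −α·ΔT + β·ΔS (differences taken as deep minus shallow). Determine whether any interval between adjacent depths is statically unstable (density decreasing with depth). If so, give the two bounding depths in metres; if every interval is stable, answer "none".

92–155 m

Evaluate Δρ/ρ₀ = −αΔT + βΔS across each adjacent pair:
  3–92 m: −αΔT+βΔS = −(2.5 × 10⁻⁴)(-2.0)+(7.7 × 10⁻⁴)(+0.34) = 7.6 × 10⁻⁴ → stable
  92–155 m: −αΔT+βΔS = −(2.5 × 10⁻⁴)(+2.2)+(7.7 × 10⁻⁴)(-0.66) = -1.1 × 10⁻³ → UNSTABLE
  155–194 m: −αΔT+βΔS = −(2.5 × 10⁻⁴)(+4.8)+(7.7 × 10⁻⁴)(+2.19) = 4.9 × 10⁻⁴ → stable
  194–215 m: −αΔT+βΔS = −(2.5 × 10⁻⁴)(-4.2)+(7.7 × 10⁻⁴)(-1.00) = 2.8 × 10⁻⁴ → stable
  215–256 m: −αΔT+βΔS = −(2.5 × 10⁻⁴)(-3.3)+(7.7 × 10⁻⁴)(+0.46) = 1.2 × 10⁻³ → stable
The 92–155 m interval has Δρ < 0: lighter water underlies denser water.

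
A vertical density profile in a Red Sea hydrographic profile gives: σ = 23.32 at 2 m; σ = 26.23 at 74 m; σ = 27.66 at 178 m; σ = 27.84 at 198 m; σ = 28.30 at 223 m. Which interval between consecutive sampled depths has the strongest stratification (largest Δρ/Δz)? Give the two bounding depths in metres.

2–74 m

Compute the density gradient over each adjacent pair:
  2–74 m: Δρ/Δz = 2.91/72 = 0.040 kg m⁻⁴
  74–178 m: Δρ/Δz = 1.43/104 = 0.014 kg m⁻⁴
  178–198 m: Δρ/Δz = 0.18/20 = 9.0 × 10⁻³ kg m⁻⁴
  198–223 m: Δρ/Δz = 0.46/25 = 0.018 kg m⁻⁴
The largest gradient is in the 2–74 m interval — the pycnocline.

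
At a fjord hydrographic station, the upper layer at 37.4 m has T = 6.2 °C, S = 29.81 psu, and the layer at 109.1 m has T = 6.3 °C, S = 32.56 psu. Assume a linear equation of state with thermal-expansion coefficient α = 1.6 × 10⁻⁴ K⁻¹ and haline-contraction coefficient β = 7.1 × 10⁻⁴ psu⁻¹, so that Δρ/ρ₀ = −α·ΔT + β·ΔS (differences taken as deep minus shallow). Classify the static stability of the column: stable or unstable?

ΔT = 6.3 − 6.2 = +0.1 K and ΔS = 32.56 − 29.81 = +2.75 psu (deep − shallow).
−αΔT = -1.60 × 10⁻⁵; βΔS = 1.9525 × 10⁻³; sum Δρ/ρ₀ = 1.9365 × 10⁻³.
Δρ/ρ₀ > 0, so Δρ > 0: deeper water is denser → statically stable.

stable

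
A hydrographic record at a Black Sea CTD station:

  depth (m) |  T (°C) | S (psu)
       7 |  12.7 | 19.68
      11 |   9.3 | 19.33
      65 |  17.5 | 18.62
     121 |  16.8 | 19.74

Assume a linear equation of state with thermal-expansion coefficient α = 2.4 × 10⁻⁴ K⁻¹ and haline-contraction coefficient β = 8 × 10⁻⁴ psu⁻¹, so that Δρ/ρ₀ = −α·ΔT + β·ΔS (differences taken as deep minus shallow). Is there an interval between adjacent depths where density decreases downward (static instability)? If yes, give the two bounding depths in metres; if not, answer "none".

Evaluate Δρ/ρ₀ = −αΔT + βΔS across each adjacent pair:
  7–11 m: −αΔT+βΔS = −(2.4 × 10⁻⁴)(-3.4)+(8 × 10⁻⁴)(-0.35) = 5.4 × 10⁻⁴ → stable
  11–65 m: −αΔT+βΔS = −(2.4 × 10⁻⁴)(+8.2)+(8 × 10⁻⁴)(-0.71) = -2.5 × 10⁻³ → UNSTABLE
  65–121 m: −αΔT+βΔS = −(2.4 × 10⁻⁴)(-0.7)+(8 × 10⁻⁴)(+1.12) = 1.1 × 10⁻³ → stable
The 11–65 m interval has Δρ < 0: lighter water underlies denser water.

11–65 m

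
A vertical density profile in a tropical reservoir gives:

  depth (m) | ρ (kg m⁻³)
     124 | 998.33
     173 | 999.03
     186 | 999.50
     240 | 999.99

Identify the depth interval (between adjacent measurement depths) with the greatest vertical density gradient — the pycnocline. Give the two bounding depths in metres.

173–186 m

Compute the density gradient over each adjacent pair:
  124–173 m: Δρ/Δz = 0.70/49 = 0.014 kg m⁻⁴
  173–186 m: Δρ/Δz = 0.47/13 = 0.036 kg m⁻⁴
  186–240 m: Δρ/Δz = 0.49/54 = 9.1 × 10⁻³ kg m⁻⁴
The largest gradient is in the 173–186 m interval — the pycnocline.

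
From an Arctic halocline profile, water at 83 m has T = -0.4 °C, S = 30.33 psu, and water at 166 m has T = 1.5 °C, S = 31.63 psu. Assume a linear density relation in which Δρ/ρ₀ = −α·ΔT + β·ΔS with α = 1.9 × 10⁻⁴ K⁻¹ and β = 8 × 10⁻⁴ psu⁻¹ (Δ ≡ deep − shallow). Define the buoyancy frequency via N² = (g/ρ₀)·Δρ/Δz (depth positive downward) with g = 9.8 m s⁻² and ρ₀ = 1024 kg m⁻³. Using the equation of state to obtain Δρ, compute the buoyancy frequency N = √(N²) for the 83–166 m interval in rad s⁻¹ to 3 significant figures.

8.95 × 10⁻³ rad s⁻¹

ΔT = +1.9 K, ΔS = +1.30 psu (deep − shallow).
Δρ/ρ₀ = −αΔT + βΔS = -3.61 × 10⁻⁴ + 1.04 × 10⁻³ = 6.79 × 10⁻⁴, so Δρ ≈ 0.6953 kg m⁻³.
N² = (g/ρ₀)·Δρ/Δz = g·(Δρ/ρ₀)/Δz = 9.8 × 6.79 × 10⁻⁴ / 83 = 8.0171 × 10⁻⁵ s⁻².
N = √(8.0171 × 10⁻⁵) = 8.9538 × 10⁻³ rad s⁻¹ ≈ 8.95 × 10⁻³ rad s⁻¹.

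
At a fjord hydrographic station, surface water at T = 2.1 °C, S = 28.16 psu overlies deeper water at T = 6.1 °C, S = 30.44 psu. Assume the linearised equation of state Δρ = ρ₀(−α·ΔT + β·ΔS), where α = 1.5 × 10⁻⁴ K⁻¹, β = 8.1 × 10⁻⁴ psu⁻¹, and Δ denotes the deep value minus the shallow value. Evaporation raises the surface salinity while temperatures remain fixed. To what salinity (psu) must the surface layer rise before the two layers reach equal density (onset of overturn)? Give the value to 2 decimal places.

29.70 psu

Neutral buoyancy requires −α(T_deep − T_surf) + β(S_deep − S_surf′) = 0.
S_surf′ = S_deep − (α/β)·ΔT = 30.44 − (1.5 × 10⁻⁴/8.1 × 10⁻⁴)·(+4.0) = 29.6993 psu.
Increase required: 29.6993 − 28.16 = 1.5393 psu.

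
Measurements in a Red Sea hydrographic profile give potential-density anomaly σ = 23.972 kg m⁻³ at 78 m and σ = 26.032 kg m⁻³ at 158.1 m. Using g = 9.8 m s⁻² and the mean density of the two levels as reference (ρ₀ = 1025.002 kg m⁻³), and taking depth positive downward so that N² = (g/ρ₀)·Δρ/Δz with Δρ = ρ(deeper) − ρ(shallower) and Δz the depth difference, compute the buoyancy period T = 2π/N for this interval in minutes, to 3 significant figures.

Δρ = 1026.032 − 1023.972 = 2.060 kg m⁻³ over Δz = 158.1 − 78 = 80.1 m.
N² = (9.8/1025.002) × (2.060/80.1) = 2.4589 × 10⁻⁴ s⁻².
N = √(2.4589 × 10⁻⁴) = 0.015681 rad s⁻¹, so T = 2π/N = 400.69 s = 6.6782 min ≈ 6.68 min.
Since Δρ > 0 the layer is stably stratified.

6.68 min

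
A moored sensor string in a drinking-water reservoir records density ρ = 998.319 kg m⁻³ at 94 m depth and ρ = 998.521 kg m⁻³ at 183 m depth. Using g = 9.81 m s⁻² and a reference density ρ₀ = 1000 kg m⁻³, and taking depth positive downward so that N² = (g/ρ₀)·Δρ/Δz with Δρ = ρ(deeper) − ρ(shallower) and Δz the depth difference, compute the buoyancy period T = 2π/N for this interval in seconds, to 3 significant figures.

1.33 × 10³ s

Δρ = 998.521 − 998.319 = 0.202 kg m⁻³ over Δz = 183 − 94 = 89 m.
N² = (9.81/1000) × (0.202/89) = 2.2265 × 10⁻⁵ s⁻².
N = √(2.2265 × 10⁻⁵) = 4.7186 × 10⁻³ rad s⁻¹, so T = 2π/N = 1.3316 × 10³ s ≈ 1.33 × 10³ s.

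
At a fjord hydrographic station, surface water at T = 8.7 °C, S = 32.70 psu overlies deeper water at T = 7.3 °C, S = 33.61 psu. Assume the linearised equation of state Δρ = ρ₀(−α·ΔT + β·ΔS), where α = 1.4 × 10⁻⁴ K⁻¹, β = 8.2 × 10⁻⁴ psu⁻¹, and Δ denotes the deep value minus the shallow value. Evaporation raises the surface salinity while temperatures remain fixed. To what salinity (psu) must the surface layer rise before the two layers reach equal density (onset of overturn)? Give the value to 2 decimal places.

Neutral buoyancy requires −α(T_deep − T_surf) + β(S_deep − S_surf′) = 0.
S_surf′ = S_deep − (α/β)·ΔT = 33.61 − (1.4 × 10⁻⁴/8.2 × 10⁻⁴)·(-1.4) = 33.8490 psu.
Increase required: 33.8490 − 32.70 = 1.1490 psu.

33.85 psu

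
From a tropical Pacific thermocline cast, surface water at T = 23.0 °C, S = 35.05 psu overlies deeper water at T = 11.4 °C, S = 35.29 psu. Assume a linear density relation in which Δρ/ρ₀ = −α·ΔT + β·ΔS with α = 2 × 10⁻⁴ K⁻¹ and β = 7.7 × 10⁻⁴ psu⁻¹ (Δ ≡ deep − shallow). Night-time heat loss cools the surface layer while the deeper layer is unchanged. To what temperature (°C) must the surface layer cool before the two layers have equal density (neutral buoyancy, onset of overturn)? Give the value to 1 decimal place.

Neutral buoyancy requires Δρ = 0, i.e. −α(T_deep − T_surf′) + β(S_deep − S_surf) = 0.
T_surf′ = T_deep − (β/α)·ΔS = 11.4 − (7.7 × 10⁻⁴/2 × 10⁻⁴)·(+0.24) = 10.476 °C.
Cooling required: 23.0 − (10.476) = 12.524 °C.

10.5 °C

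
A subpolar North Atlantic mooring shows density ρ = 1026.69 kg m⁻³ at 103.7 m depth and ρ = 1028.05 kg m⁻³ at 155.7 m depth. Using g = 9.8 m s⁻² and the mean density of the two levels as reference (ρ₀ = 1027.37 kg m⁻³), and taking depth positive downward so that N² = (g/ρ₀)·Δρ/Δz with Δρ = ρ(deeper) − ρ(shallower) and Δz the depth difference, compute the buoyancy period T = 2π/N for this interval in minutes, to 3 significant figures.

Δρ = 1028.05 − 1026.69 = 1.36 kg m⁻³ over Δz = 155.7 − 103.7 = 52 m.
N² = (9.8/1027.37) × (1.36/52) = 2.4948 × 10⁻⁴ s⁻².
N = √(2.4948 × 10⁻⁴) = 0.015795 rad s⁻¹, so T = 2π/N = 397.80 s = 6.6300 min ≈ 6.63 min.

6.63 min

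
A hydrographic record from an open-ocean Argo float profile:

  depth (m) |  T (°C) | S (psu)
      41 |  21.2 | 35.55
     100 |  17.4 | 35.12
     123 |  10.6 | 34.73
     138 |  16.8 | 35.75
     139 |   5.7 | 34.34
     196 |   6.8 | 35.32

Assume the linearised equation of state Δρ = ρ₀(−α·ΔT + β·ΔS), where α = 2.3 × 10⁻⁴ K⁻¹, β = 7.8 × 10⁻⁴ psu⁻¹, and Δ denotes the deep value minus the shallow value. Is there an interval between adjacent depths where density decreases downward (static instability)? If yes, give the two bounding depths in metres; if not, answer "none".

Evaluate Δρ/ρ₀ = −αΔT + βΔS across each adjacent pair:
  41–100 m: −αΔT+βΔS = −(2.3 × 10⁻⁴)(-3.8)+(7.8 × 10⁻⁴)(-0.43) = 5.4 × 10⁻⁴ → stable
  100–123 m: −αΔT+βΔS = −(2.3 × 10⁻⁴)(-6.8)+(7.8 × 10⁻⁴)(-0.39) = 1.3 × 10⁻³ → stable
  123–138 m: −αΔT+βΔS = −(2.3 × 10⁻⁴)(+6.2)+(7.8 × 10⁻⁴)(+1.02) = -6.3 × 10⁻⁴ → UNSTABLE
  138–139 m: −αΔT+βΔS = −(2.3 × 10⁻⁴)(-11.1)+(7.8 × 10⁻⁴)(-1.41) = 1.5 × 10⁻³ → stable
  139–196 m: −αΔT+βΔS = −(2.3 × 10⁻⁴)(+1.1)+(7.8 × 10⁻⁴)(+0.98) = 5.1 × 10⁻⁴ → stable
The 123–138 m interval has Δρ < 0: lighter water underlies denser water.

123–138 m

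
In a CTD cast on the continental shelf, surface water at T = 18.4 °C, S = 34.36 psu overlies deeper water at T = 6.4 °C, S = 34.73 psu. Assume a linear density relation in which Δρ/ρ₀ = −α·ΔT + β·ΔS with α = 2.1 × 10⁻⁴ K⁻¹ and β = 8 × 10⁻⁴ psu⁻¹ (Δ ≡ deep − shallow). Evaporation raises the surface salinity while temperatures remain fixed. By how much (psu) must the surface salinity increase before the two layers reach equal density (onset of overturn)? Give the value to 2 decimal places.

Neutral buoyancy requires −α(T_deep − T_surf) + β(S_deep − S_surf′) = 0.
S_surf′ = S_deep − (α/β)·ΔT = 34.73 − (2.1 × 10⁻⁴/8 × 10⁻⁴)·(-12.0) = 37.8800 psu.
Increase required: 37.8800 − 34.36 = 3.5200 psu.

3.52 psu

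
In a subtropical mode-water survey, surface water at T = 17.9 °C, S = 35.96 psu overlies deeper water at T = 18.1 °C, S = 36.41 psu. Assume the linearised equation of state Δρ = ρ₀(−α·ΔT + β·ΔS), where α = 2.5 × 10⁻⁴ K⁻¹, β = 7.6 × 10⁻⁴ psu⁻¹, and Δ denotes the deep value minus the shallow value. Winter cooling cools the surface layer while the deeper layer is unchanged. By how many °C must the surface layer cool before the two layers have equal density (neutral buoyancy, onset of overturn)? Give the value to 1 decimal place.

1.2 °C

Neutral buoyancy requires Δρ = 0, i.e. −α(T_deep − T_surf′) + β(S_deep − S_surf) = 0.
T_surf′ = T_deep − (β/α)·ΔS = 18.1 − (7.6 × 10⁻⁴/2.5 × 10⁻⁴)·(+0.45) = 16.732 °C.
Cooling required: 17.9 − (16.732) = 1.168 °C.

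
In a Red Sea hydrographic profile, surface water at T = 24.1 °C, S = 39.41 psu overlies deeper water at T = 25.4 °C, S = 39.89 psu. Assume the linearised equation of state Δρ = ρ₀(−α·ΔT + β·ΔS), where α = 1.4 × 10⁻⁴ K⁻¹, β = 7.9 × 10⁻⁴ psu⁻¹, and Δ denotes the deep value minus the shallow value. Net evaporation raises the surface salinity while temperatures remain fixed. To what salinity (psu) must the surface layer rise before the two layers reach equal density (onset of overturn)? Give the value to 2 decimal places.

39.66 psu

Neutral buoyancy requires −α(T_deep − T_surf) + β(S_deep − S_surf′) = 0.
S_surf′ = S_deep − (α/β)·ΔT = 39.89 − (1.4 × 10⁻⁴/7.9 × 10⁻⁴)·(+1.3) = 39.6596 psu.
Increase required: 39.6596 − 39.41 = 0.2496 psu.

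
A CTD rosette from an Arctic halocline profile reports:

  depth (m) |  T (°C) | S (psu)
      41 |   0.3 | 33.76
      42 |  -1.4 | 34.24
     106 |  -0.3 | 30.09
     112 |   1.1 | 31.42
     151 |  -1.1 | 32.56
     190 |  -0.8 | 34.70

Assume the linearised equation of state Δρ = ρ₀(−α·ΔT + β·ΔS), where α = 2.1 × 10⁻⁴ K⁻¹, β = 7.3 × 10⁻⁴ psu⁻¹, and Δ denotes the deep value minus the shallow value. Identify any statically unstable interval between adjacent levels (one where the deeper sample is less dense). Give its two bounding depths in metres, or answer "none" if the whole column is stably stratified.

Evaluate Δρ/ρ₀ = −αΔT + βΔS across each adjacent pair:
  41–42 m: −αΔT+βΔS = −(2.1 × 10⁻⁴)(-1.7)+(7.3 × 10⁻⁴)(+0.48) = 7.1 × 10⁻⁴ → stable
  42–106 m: −αΔT+βΔS = −(2.1 × 10⁻⁴)(+1.1)+(7.3 × 10⁻⁴)(-4.15) = -3.3 × 10⁻³ → UNSTABLE
  106–112 m: −αΔT+βΔS = −(2.1 × 10⁻⁴)(+1.4)+(7.3 × 10⁻⁴)(+1.33) = 6.8 × 10⁻⁴ → stable
  112–151 m: −αΔT+βΔS = −(2.1 × 10⁻⁴)(-2.2)+(7.3 × 10⁻⁴)(+1.14) = 1.3 × 10⁻³ → stable
  151–190 m: −αΔT+βΔS = −(2.1 × 10⁻⁴)(+0.3)+(7.3 × 10⁻⁴)(+2.14) = 1.5 × 10⁻³ → stable
The 42–106 m interval has Δρ < 0: lighter water underlies denser water.

42–106 m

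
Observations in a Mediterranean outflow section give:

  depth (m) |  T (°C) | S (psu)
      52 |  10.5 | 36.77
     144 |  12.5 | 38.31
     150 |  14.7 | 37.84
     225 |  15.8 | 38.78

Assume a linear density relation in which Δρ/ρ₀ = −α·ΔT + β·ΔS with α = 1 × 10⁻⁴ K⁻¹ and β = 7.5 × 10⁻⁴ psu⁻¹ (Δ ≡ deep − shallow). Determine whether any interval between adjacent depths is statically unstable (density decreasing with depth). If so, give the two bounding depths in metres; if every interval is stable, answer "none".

144–150 m

Evaluate Δρ/ρ₀ = −αΔT + βΔS across each adjacent pair:
  52–144 m: −αΔT+βΔS = −(1 × 10⁻⁴)(+2.0)+(7.5 × 10⁻⁴)(+1.54) = 9.6 × 10⁻⁴ → stable
  144–150 m: −αΔT+βΔS = −(1 × 10⁻⁴)(+2.2)+(7.5 × 10⁻⁴)(-0.47) = -5.7 × 10⁻⁴ → UNSTABLE
  150–225 m: −αΔT+βΔS = −(1 × 10⁻⁴)(+1.1)+(7.5 × 10⁻⁴)(+0.94) = 6.0 × 10⁻⁴ → stable
The 144–150 m interval has Δρ < 0: lighter water underlies denser water.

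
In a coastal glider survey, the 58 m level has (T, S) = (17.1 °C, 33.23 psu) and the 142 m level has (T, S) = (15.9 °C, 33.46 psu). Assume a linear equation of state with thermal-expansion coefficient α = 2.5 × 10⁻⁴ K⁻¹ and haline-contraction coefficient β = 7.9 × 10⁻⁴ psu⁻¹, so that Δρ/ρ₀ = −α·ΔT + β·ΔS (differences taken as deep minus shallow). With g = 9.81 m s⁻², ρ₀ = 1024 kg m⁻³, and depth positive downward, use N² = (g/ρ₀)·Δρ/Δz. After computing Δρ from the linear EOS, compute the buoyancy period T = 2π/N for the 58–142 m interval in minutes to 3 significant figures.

ΔT = -1.2 K, ΔS = +0.23 psu (deep − shallow).
Δρ/ρ₀ = −αΔT + βΔS = 3.00 × 10⁻⁴ + 1.817 × 10⁻⁴ = 4.817 × 10⁻⁴, so Δρ ≈ 0.4933 kg m⁻³.
N² = (g/ρ₀)·Δρ/Δz = g·(Δρ/ρ₀)/Δz = 9.81 × 4.817 × 10⁻⁴ / 84 = 5.6256 × 10⁻⁵ s⁻².
N = √(5.6256 × 10⁻⁵) = 7.5004 × 10⁻³ rad s⁻¹ → T = 2π/N = 837.71 s = 13.962 min ≈ 14.0 min.

14.0 min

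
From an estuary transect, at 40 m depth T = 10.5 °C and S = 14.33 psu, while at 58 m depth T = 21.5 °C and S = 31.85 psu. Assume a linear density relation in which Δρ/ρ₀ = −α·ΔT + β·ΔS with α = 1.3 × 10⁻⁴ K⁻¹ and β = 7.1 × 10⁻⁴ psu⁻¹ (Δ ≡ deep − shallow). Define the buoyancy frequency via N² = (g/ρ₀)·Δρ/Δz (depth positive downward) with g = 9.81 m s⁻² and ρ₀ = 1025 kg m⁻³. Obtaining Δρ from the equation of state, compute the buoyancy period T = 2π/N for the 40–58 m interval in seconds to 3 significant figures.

81.1 s

ΔT = +11.0 K, ΔS = +17.52 psu (deep − shallow).
Δρ/ρ₀ = −αΔT + βΔS = -1.43 × 10⁻³ + 0.0124392 = 0.0110092, so Δρ ≈ 11.28 kg m⁻³.
N² = (g/ρ₀)·Δρ/Δz = g·(Δρ/ρ₀)/Δz = 9.81 × 0.0110092 / 18 = 6.0000 × 10⁻³ s⁻².
N = √(6.0000 × 10⁻³) = 0.077460 rad s⁻¹ → T = 2π/N = 81.115 s ≈ 81.1 s.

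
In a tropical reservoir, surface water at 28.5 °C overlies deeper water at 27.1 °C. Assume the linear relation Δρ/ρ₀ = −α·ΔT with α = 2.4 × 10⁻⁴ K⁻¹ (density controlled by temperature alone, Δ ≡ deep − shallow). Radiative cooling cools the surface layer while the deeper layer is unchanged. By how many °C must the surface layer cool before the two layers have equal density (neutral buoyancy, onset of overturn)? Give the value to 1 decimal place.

1.4 °C

With temperature the only control, equal density requires T_surf′ = T_deep.
T_surf′ = 27.1 °C.
Cooling required: 28.5 − 27.1 = 1.4 °C.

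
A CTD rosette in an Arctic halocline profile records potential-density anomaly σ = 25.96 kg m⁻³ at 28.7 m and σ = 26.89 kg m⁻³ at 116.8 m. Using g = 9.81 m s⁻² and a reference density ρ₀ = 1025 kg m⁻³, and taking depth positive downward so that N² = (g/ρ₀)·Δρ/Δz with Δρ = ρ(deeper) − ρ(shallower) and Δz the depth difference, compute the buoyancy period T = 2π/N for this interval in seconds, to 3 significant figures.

Δρ = 1026.89 − 1025.96 = 0.93 kg m⁻³ over Δz = 116.8 − 28.7 = 88.1 m.
N² = (9.81/1025) × (0.93/88.1) = 1.0103 × 10⁻⁴ s⁻².
N = √(1.0103 × 10⁻⁴) = 0.010051 rad s⁻¹, so T = 2π/N = 625.13 s ≈ 625 s.

625 s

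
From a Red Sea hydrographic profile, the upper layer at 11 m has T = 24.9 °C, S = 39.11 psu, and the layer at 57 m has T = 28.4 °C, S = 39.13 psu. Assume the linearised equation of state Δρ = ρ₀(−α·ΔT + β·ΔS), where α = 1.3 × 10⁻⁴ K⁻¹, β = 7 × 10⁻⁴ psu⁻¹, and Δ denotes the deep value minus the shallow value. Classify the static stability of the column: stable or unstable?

unstable

ΔT = 28.4 − 24.9 = +3.5 K and ΔS = 39.13 − 39.11 = +0.02 psu (deep − shallow).
−αΔT = -4.55 × 10⁻⁴; βΔS = 1.40 × 10⁻⁵; sum Δρ/ρ₀ = -4.41 × 10⁻⁴.
Δρ/ρ₀ < 0, so Δρ < 0: deeper water is lighter → statically unstable; the column would overturn.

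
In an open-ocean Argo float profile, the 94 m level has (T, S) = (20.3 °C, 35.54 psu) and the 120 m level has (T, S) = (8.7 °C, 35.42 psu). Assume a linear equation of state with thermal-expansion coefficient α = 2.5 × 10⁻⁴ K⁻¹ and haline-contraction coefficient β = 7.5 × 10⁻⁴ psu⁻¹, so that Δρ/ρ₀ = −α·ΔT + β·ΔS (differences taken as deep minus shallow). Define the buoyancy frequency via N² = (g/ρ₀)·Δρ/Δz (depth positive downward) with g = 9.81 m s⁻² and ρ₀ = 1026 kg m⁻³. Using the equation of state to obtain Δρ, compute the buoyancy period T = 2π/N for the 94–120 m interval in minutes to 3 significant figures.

ΔT = -11.6 K, ΔS = -0.12 psu (deep − shallow).
Δρ/ρ₀ = −αΔT + βΔS = 2.90 × 10⁻³ − 9.00 × 10⁻⁵ = 2.81 × 10⁻³, so Δρ ≈ 2.883 kg m⁻³.
N² = (g/ρ₀)·Δρ/Δz = g·(Δρ/ρ₀)/Δz = 9.81 × 2.81 × 10⁻³ / 26 = 1.0602 × 10⁻³ s⁻².
N = √(1.0602 × 10⁻³) = 0.032561 rad s⁻¹ → T = 2π/N = 192.97 s = 3.2162 min ≈ 3.22 min.

3.22 min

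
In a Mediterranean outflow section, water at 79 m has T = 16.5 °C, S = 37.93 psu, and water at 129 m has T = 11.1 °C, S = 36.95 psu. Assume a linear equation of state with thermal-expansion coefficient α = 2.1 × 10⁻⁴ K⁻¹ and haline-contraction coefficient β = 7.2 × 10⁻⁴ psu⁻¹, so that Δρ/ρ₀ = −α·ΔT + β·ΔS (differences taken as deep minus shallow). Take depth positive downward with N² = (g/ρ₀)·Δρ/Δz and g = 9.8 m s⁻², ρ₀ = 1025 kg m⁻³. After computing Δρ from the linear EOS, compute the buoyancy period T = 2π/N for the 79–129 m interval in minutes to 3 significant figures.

ΔT = -5.4 K, ΔS = -0.98 psu (deep − shallow).
Δρ/ρ₀ = −αΔT + βΔS = 1.134 × 10⁻³ − 7.056 × 10⁻⁴ = 4.284 × 10⁻⁴, so Δρ ≈ 0.4391 kg m⁻³.
N² = (g/ρ₀)·Δρ/Δz = g·(Δρ/ρ₀)/Δz = 9.8 × 4.284 × 10⁻⁴ / 50 = 8.3966 × 10⁻⁵ s⁻².
N = √(8.3966 × 10⁻⁵) = 9.1633 × 10⁻³ rad s⁻¹ → T = 2π/N = 685.69 s = 11.428 min ≈ 11.4 min.

11.4 min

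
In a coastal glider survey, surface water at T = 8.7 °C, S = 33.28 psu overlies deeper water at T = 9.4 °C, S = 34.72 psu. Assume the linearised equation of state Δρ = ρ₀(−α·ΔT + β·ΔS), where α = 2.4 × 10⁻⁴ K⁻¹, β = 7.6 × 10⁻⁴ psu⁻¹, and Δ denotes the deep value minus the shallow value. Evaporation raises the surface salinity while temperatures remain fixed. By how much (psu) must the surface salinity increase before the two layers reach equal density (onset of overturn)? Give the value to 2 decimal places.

1.22 psu

Neutral buoyancy requires −α(T_deep − T_surf) + β(S_deep − S_surf′) = 0.
S_surf′ = S_deep − (α/β)·ΔT = 34.72 − (2.4 × 10⁻⁴/7.6 × 10⁻⁴)·(+0.7) = 34.4989 psu.
Increase required: 34.4989 − 33.28 = 1.2189 psu.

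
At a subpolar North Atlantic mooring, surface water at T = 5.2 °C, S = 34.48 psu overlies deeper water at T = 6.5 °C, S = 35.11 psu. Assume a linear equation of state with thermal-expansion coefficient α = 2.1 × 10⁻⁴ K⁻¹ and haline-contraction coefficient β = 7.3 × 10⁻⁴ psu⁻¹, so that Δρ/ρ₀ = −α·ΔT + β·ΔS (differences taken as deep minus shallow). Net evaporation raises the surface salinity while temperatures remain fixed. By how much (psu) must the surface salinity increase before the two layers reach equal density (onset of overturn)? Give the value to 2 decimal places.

Neutral buoyancy requires −α(T_deep − T_surf) + β(S_deep − S_surf′) = 0.
S_surf′ = S_deep − (α/β)·ΔT = 35.11 − (2.1 × 10⁻⁴/7.3 × 10⁻⁴)·(+1.3) = 34.7360 psu.
Increase required: 34.7360 − 34.48 = 0.2560 psu.

0.26 psu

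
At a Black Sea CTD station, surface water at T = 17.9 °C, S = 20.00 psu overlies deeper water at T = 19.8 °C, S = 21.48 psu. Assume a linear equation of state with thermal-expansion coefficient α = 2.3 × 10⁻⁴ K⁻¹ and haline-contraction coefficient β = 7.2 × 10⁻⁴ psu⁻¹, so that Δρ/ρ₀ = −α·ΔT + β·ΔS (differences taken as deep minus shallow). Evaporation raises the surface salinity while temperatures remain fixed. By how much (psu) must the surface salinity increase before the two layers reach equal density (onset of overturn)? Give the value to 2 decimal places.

Neutral buoyancy requires −α(T_deep − T_surf) + β(S_deep − S_surf′) = 0.
S_surf′ = S_deep − (α/β)·ΔT = 21.48 − (2.3 × 10⁻⁴/7.2 × 10⁻⁴)·(+1.9) = 20.8731 psu.
Increase required: 20.8731 − 20.00 = 0.8731 psu.

0.87 psu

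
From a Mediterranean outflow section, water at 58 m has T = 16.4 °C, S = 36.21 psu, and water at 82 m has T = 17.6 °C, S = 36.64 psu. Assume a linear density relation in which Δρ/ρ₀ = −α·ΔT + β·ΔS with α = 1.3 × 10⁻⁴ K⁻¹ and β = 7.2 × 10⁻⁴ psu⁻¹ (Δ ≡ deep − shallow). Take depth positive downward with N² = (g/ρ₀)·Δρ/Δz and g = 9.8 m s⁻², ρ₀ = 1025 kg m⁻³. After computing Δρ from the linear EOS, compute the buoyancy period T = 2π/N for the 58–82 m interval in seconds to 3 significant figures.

ΔT = +1.2 K, ΔS = +0.43 psu (deep − shallow).
Δρ/ρ₀ = −αΔT + βΔS = -1.56 × 10⁻⁴ + 3.096 × 10⁻⁴ = 1.536 × 10⁻⁴, so Δρ ≈ 0.1574 kg m⁻³.
N² = (g/ρ₀)·Δρ/Δz = g·(Δρ/ρ₀)/Δz = 9.8 × 1.536 × 10⁻⁴ / 24 = 6.2720 × 10⁻⁵ s⁻².
N = √(6.2720 × 10⁻⁵) = 7.9196 × 10⁻³ rad s⁻¹ → T = 2π/N = 793.37 s ≈ 793 s.

793 s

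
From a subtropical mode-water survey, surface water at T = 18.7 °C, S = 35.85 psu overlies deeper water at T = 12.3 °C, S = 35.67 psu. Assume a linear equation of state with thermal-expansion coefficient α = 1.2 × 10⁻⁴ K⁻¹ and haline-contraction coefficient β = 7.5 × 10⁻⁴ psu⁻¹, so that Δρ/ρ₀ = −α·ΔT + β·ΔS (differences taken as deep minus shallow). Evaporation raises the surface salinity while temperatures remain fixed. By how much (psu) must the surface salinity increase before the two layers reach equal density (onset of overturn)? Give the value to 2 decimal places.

Neutral buoyancy requires −α(T_deep − T_surf) + β(S_deep − S_surf′) = 0.
S_surf′ = S_deep − (α/β)·ΔT = 35.67 − (1.2 × 10⁻⁴/7.5 × 10⁻⁴)·(-6.4) = 36.6940 psu.
Increase required: 36.6940 − 35.85 = 0.8440 psu.

0.84 psu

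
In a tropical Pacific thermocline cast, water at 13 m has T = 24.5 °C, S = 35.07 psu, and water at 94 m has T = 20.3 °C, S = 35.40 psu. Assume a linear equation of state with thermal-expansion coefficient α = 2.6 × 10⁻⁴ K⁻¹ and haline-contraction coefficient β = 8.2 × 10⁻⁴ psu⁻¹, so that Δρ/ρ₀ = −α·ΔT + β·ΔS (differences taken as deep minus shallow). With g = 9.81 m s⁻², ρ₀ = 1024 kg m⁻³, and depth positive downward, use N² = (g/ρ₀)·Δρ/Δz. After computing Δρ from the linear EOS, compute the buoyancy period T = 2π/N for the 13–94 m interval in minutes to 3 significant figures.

8.15 min

ΔT = -4.2 K, ΔS = +0.33 psu (deep − shallow).
Δρ/ρ₀ = −αΔT + βΔS = 1.092 × 10⁻³ + 2.706 × 10⁻⁴ = 1.3626 × 10⁻³, so Δρ ≈ 1.395 kg m⁻³.
N² = (g/ρ₀)·Δρ/Δz = g·(Δρ/ρ₀)/Δz = 9.81 × 1.3626 × 10⁻³ / 81 = 1.6503 × 10⁻⁴ s⁻².
N = √(1.6503 × 10⁻⁴) = 0.012846 rad s⁻¹ → T = 2π/N = 489.12 s = 8.1520 min ≈ 8.15 min.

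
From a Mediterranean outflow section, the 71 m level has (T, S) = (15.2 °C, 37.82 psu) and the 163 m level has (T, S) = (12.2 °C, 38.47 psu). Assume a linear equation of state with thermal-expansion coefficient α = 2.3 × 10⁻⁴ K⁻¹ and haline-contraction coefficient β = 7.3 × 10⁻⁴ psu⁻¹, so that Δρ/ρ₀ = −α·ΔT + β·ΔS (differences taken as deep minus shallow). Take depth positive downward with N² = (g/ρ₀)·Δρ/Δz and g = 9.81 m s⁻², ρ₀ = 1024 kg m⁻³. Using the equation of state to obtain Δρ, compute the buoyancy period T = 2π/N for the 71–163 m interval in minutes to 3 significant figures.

9.40 min

ΔT = -3.0 K, ΔS = +0.65 psu (deep − shallow).
Δρ/ρ₀ = −αΔT + βΔS = 6.90 × 10⁻⁴ + 4.745 × 10⁻⁴ = 1.1645 × 10⁻³, so Δρ ≈ 1.192 kg m⁻³.
N² = (g/ρ₀)·Δρ/Δz = g·(Δρ/ρ₀)/Δz = 9.81 × 1.1645 × 10⁻³ / 92 = 1.2417 × 10⁻⁴ s⁻².
N = √(1.2417 × 10⁻⁴) = 0.011143 rad s⁻¹ → T = 2π/N = 563.87 s = 9.3978 min ≈ 9.40 min.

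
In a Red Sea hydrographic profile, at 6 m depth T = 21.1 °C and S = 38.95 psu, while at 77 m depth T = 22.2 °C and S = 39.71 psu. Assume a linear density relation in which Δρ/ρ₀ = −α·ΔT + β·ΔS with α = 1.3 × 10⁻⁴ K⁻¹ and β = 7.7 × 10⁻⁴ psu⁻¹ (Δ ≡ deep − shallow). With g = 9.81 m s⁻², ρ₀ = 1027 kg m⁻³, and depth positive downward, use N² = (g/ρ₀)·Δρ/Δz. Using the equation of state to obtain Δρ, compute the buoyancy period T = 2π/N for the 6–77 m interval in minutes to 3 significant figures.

13.4 min

ΔT = +1.1 K, ΔS = +0.76 psu (deep − shallow).
Δρ/ρ₀ = −αΔT + βΔS = -1.43 × 10⁻⁴ + 5.852 × 10⁻⁴ = 4.422 × 10⁻⁴, so Δρ ≈ 0.4541 kg m⁻³.
N² = (g/ρ₀)·Δρ/Δz = g·(Δρ/ρ₀)/Δz = 9.81 × 4.422 × 10⁻⁴ / 71 = 6.1098 × 10⁻⁵ s⁻².
N = √(6.1098 × 10⁻⁵) = 7.8165 × 10⁻³ rad s⁻¹ → T = 2π/N = 803.84 s = 13.397 min ≈ 13.4 min.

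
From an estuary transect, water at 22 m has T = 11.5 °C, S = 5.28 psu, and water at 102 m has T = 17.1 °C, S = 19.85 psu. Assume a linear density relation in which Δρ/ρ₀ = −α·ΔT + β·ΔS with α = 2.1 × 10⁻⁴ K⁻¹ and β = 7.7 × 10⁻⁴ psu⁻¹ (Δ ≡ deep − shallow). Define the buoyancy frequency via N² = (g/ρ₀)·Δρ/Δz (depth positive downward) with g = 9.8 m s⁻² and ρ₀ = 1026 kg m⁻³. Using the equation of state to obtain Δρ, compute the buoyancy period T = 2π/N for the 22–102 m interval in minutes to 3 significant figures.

ΔT = +5.6 K, ΔS = +14.57 psu (deep − shallow).
Δρ/ρ₀ = −αΔT + βΔS = -1.176 × 10⁻³ + 0.0112189 = 0.0100429, so Δρ ≈ 10.30 kg m⁻³.
N² = (g/ρ₀)·Δρ/Δz = g·(Δρ/ρ₀)/Δz = 9.8 × 0.0100429 / 80 = 1.2303 × 10⁻³ s⁻².
N = √(1.2303 × 10⁻³) = 0.035076 rad s⁻¹ → T = 2π/N = 179.13 s = 2.9855 min ≈ 2.99 min.

2.99 min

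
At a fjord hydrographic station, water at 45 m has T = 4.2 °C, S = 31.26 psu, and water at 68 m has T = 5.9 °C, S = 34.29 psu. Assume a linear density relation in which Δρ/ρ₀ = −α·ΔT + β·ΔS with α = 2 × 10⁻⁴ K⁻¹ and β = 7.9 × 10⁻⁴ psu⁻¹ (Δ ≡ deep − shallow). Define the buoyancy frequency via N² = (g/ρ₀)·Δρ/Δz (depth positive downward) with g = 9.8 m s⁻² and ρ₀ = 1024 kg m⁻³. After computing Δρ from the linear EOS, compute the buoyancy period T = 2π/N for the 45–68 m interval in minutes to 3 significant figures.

3.54 min

ΔT = +1.7 K, ΔS = +3.03 psu (deep − shallow).
Δρ/ρ₀ = −αΔT + βΔS = -3.40 × 10⁻⁴ + 2.3937 × 10⁻³ = 2.0537 × 10⁻³, so Δρ ≈ 2.103 kg m⁻³.
N² = (g/ρ₀)·Δρ/Δz = g·(Δρ/ρ₀)/Δz = 9.8 × 2.0537 × 10⁻³ / 23 = 8.7505 × 10⁻⁴ s⁻².
N = √(8.7505 × 10⁻⁴) = 0.029581 rad s⁻¹ → T = 2π/N = 212.41 s = 3.5402 min ≈ 3.54 min.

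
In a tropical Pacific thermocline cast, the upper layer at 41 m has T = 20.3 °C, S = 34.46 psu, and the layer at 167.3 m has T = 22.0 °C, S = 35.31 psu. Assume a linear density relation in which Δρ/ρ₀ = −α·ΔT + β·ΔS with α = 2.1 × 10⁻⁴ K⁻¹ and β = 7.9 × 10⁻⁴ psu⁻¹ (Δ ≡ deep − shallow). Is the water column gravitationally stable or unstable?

ΔT = 22.0 − 20.3 = +1.7 K and ΔS = 35.31 − 34.46 = +0.85 psu (deep − shallow).
−αΔT = -3.57 × 10⁻⁴; βΔS = 6.715 × 10⁻⁴; sum Δρ/ρ₀ = 3.145 × 10⁻⁴.
Δρ/ρ₀ > 0, so Δρ > 0: deeper water is denser → statically stable.

stable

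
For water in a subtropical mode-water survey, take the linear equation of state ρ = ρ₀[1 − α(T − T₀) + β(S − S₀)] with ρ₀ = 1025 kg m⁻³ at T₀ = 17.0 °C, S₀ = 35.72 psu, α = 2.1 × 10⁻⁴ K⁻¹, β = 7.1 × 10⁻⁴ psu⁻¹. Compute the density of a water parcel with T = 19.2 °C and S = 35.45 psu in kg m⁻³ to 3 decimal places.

1024.330 kg m⁻³

T − T₀ = +2.2 K, S − S₀ = -0.27 psu.
Bracket = 1 − α·(+2.2) + β·(-0.27) = 1 + (-6.537 × 10⁻⁴) = 0.9993463.
ρ = 1025 × 0.9993463 = 1024.330 kg m⁻³.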